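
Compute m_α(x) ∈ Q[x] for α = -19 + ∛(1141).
m_α(x) = x^3 + 57x^2 + 1083x + 5718

Set β = α + 19 = ∛(1141), so β^3 = 1141. Then (α + 19)^3 - 1141 = 0, i.e. α is a root of g(x) = (x + 19)^3 - 1141 = x^3 + 57x^2 + 1083x + 5718. Since g(x) = h(x + 19) where h(x) = x^3 - 1141, and h is irreducible over Q (because 1141 is not a perfect cube, so h has no rational root, and a monic cubic with no rational root is irreducible), g is also irreducible (irreducibility is preserved under the substitution x → x + 19). Hence m_α(x) = x^3 + 57x^2 + 1083x + 5718.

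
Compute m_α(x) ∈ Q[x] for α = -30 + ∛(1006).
m_α(x) = x^3 + 90x^2 + 2700x + 25994

Set β = α + 30 = ∛(1006), so β^3 = 1006. Then (α + 30)^3 - 1006 = 0, i.e. α is a root of g(x) = (x + 30)^3 - 1006 = x^3 + 90x^2 + 2700x + 25994. Since g(x) = h(x + 30) where h(x) = x^3 - 1006, and h is irreducible over Q (because 1006 is not a perfect cube, so h has no rational root, and a monic cubic with no rational root is irreducible), g is also irreducible (irreducibility is preserved under the substitution x → x + 30). Hence m_α(x) = x^3 + 90x^2 + 2700x + 25994.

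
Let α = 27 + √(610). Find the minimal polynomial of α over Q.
m_α(x) = x^2 - 54x + 119

From α - 27 = √(610), squaring gives (α - 27)^2 = 610, i.e. α^2 - 54α + 729 = 610, so α^2 - 54α + 119 = 0. The discriminant of x^2 - 54x + 119 is (-54)^2 - 4·(119) = 2916 - 476 = 2440, and 4·(610) is not a perfect square in Q since 610 is squarefree and ≠ 1. Hence x^2 - 54x + 119 is irreducible over Q and is the minimal polynomial of α.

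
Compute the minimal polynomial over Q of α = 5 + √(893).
m_α(x) = x^2 - 10x - 868

From α - 5 = √(893), squaring gives (α - 5)^2 = 893, i.e. α^2 - 10α + 25 = 893, so α^2 - 10α - 868 = 0. The discriminant of x^2 - 10x - 868 is (-10)^2 - 4·(-868) = 100 + 3472 = 3572, and 4·(893) is not a perfect square in Q since 893 is squarefree and ≠ 1. Hence x^2 - 10x - 868 is irreducible over Q and is the minimal polynomial of α.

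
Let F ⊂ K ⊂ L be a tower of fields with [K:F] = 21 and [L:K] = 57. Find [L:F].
[L:F] = 1197

The tower law says that for any tower of field extensions F ⊂ K ⊂ L with finite degrees, [L:F] = [L:K] · [K:F]. Here this gives [L:F] = 57 · 21 = 1197.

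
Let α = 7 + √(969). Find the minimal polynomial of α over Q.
m_α(x) = x^2 - 14x - 920

From α - 7 = √(969), squaring gives (α - 7)^2 = 969, i.e. α^2 - 14α + 49 = 969, so α^2 - 14α - 920 = 0. The discriminant of x^2 - 14x - 920 is (-14)^2 - 4·(-920) = 196 + 3680 = 3876, and 4·(969) is not a perfect square in Q since 969 is squarefree and ≠ 1. Hence x^2 - 14x - 920 is irreducible over Q and is the minimal polynomial of α.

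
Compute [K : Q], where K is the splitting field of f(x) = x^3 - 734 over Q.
[K : Q] = 6

The roots of x^3 - 734 are ∛734, ω∛734, ω^2∛734 where ω = e^(2πi/3) is a primitive cube root of unity, so K = Q(∛734, ω). Now [Q(∛734):Q] = 3 (since 734 is not a perfect cube, x^3 - 734 is irreducible) and [Q(ω):Q] = 2. Both 2 and 3 divide [K:Q], and [K:Q] ≤ 3·2 = 6, so [K:Q] = 6. (Equivalently: Q(∛734) ⊂ R but ω ∉ R, so [K : Q(∛734)] = 2.)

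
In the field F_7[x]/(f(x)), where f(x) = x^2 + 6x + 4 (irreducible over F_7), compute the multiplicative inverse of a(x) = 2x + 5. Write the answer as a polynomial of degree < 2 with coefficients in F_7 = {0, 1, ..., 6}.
a(x)^(-1) ≡ 6x (mod f(x))

Since f is irreducible over F_7, F_7[x]/(f) is a field and a(x) ≠ 0 has an inverse. Apply the extended Euclidean algorithm to f(x) and a(x) in F_7[x]: f(x) = (4x)·a(x) + (4). The last nonzero remainder is the constant 4 = gcd(f, a) in F_7. Back-substituting through the division chain expresses 4 = s(x)·a(x) + t(x)·f(x) with s(x) ≡ 3x (mod f), so (3x)·a(x) ≡ 4 (mod f). Multiplying by 4^(-1) ≡ 2 in F_7 gives a(x)^(-1) ≡ 2·(3x) ≡ 6x (mod f). Check: (2x + 5)·(6x) = 5x^2 + 2x ≡ 1 (mod x^2 + 6x + 4).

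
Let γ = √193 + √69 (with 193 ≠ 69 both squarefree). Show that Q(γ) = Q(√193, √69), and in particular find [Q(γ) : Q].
[Q(γ) : Q] = 4 (equivalently, Q(γ) = Q(√193, √69))

Obviously Q(γ) ⊆ Q(√193, √69), and [Q(√193, √69):Q] = 4 (since 193, 69 are distinct squarefree integers > 1 with 13317 not a perfect square). To show equality we compute the minimal polynomial of γ. From γ = √193 + √69: γ^2 = 193 + 2√(13317) + 69 = 262 + 2√(13317), so γ^2 - 262 = 2√(13317); squaring, (γ^2 - 262)^2 = 4·13317, i.e. γ^4 - 524γ^2 + 68644 - 53268 = 0, i.e. γ^4 - 524γ^2 + 15376 = 0. So γ is a root of x^4 - 524x^2 + 15376. This polynomial is irreducible over Q: it has no rational root (each ±√193 ± √69 is irrational), and any factorization into two quadratics over Q would force √(13317) ∈ Q (pairing opposite roots) or √193, √69 ∈ Q (other pairings), all impossible. Hence [Q(γ):Q] = 4 = [Q(√193, √69):Q], so Q(γ) = Q(√193, √69).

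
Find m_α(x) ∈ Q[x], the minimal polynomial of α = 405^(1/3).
m_α(x) = x^3 - 405

α satisfies α^3 = 405, so x^3 - 405 annihilates α. By the rational root test, a rational root p/q (in lowest terms) of x^3 - 405 would satisfy p^3 = 405 q^3, forcing q = 1 and p^3 = 405; but 405 is not a perfect cube, contradiction. A monic cubic over Q with no rational root is irreducible (any nontrivial factorization would include a linear factor). Hence x^3 - 405 is the minimal polynomial of α, and in particular [Q(α):Q] = 3.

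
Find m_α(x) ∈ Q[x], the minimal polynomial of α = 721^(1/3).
m_α(x) = x^3 - 721

α satisfies α^3 = 721, so x^3 - 721 annihilates α. By the rational root test, a rational root p/q (in lowest terms) of x^3 - 721 would satisfy p^3 = 721 q^3, forcing q = 1 and p^3 = 721; but 721 is not a perfect cube, contradiction. A monic cubic over Q with no rational root is irreducible (any nontrivial factorization would include a linear factor). Hence x^3 - 721 is the minimal polynomial of α, and in particular [Q(α):Q] = 3.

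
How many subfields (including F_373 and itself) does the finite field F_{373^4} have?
F_{373^4} has 3 subfields

The subfields of F_{p^n} are exactly the fields F_{p^d} for d | n (each is the fixed field of the unique index-d subgroup of Gal(F_{p^n}/F_p) ≅ Z/nZ). The divisors of n = 4 are {1, 2, 4}, giving 3 subfields: F_{373^1}, F_{373^2}, F_{373^4}.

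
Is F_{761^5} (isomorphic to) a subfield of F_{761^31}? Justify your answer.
No: F_{761^5} is not a subfield of F_{761^31}

F_{p^m} embeds in F_{p^n} iff m | n. Here 5 ∤ 31 (since 31 = 6·5 + 1 with remainder 1 ≠ 0), so F_{761^5} is not a subfield of F_{761^31}. Equivalently: if it were, the tower law would give 5 = [F_{761^5}:F_761] dividing [F_{761^31}:F_761] = 31, contradiction.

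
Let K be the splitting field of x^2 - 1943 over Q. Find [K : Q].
[K : Q] = 2

f(x) = x^2 - 1943 factors as (x - √1943)(x + √1943). The splitting field is K = Q(√1943). Since 1943 is squarefree and > 1, it is not a perfect square, so x^2 - 1943 is irreducible over Q and [Q(√1943) : Q] = 2. Hence [K : Q] = 2.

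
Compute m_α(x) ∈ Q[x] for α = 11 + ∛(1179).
m_α(x) = x^3 - 33x^2 + 363x - 2510

Set β = α - 11 = ∛(1179), so β^3 = 1179. Then (α - 11)^3 - 1179 = 0, i.e. α is a root of g(x) = (x - 11)^3 - 1179 = x^3 - 33x^2 + 363x - 2510. Since g(x) = h(x - 11) where h(x) = x^3 - 1179, and h is irreducible over Q (because 1179 is not a perfect cube, so h has no rational root, and a monic cubic with no rational root is irreducible), g is also irreducible (irreducibility is preserved under the substitution x → x - 11). Hence m_α(x) = x^3 - 33x^2 + 363x - 2510.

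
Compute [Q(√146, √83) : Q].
[Q(√146, √83) : Q] = 4

[Q(√146):Q] = 2 (min poly x^2 - 146, irreducible since 146 is squarefree > 1). For the top step, suppose √83 ∈ Q(√146), say √83 = c + d√146 with c, d ∈ Q. Squaring: 83 = c^2 + 146d^2 + 2cd√146. Since √146 ∉ Q this forces 2cd = 0. If d = 0 then √83 = c ∈ Q, contradicting 83 squarefree > 1. If c = 0 then 83 = 146d^2, so 146·83 = (146d)^2 is a perfect square in Q — but 146·83 = 12118 is not a perfect square (since 146 and 83 are distinct squarefree integers). Contradiction. Hence √83 ∉ Q(√146), so x^2 - 83 stays irreducible over Q(√146) and [Q(√146, √83) : Q(√146)] = 2. By the tower law, [Q(√146, √83) : Q] = 2 · 2 = 4.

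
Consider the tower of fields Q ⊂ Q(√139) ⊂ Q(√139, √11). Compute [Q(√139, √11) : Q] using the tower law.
[Q(√139, √11) : Q] = 4

[Q(√139):Q] = 2 (min poly x^2 - 139, irreducible since 139 is squarefree > 1). For the top step, suppose √11 ∈ Q(√139), say √11 = c + d√139 with c, d ∈ Q. Squaring: 11 = c^2 + 139d^2 + 2cd√139. Since √139 ∉ Q this forces 2cd = 0. If d = 0 then √11 = c ∈ Q, contradicting 11 squarefree > 1. If c = 0 then 11 = 139d^2, so 139·11 = (139d)^2 is a perfect square in Q — but 139·11 = 1529 is not a perfect square (since 139 and 11 are distinct squarefree integers). Contradiction. Hence √11 ∉ Q(√139), so x^2 - 11 stays irreducible over Q(√139) and [Q(√139, √11) : Q(√139)] = 2. By the tower law, [Q(√139, √11) : Q] = 2 · 2 = 4.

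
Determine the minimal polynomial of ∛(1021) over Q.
m_α(x) = x^3 - 1021

α satisfies α^3 = 1021, so x^3 - 1021 annihilates α. By the rational root test, a rational root p/q (in lowest terms) of x^3 - 1021 would satisfy p^3 = 1021 q^3, forcing q = 1 and p^3 = 1021; but 1021 is not a perfect cube, contradiction. A monic cubic over Q with no rational root is irreducible (any nontrivial factorization would include a linear factor). Hence x^3 - 1021 is the minimal polynomial of α, and in particular [Q(α):Q] = 3.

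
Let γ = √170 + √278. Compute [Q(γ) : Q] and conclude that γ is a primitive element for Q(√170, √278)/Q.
[Q(γ) : Q] = 4 (equivalently, Q(γ) = Q(√170, √278))

Obviously Q(γ) ⊆ Q(√170, √278), and [Q(√170, √278):Q] = 4 (since 170, 278 are distinct squarefree integers > 1 with 47260 not a perfect square). To show equality we compute the minimal polynomial of γ. From γ = √170 + √278: γ^2 = 170 + 2√(47260) + 278 = 448 + 2√(47260), so γ^2 - 448 = 2√(47260); squaring, (γ^2 - 448)^2 = 4·47260, i.e. γ^4 - 896γ^2 + 200704 - 189040 = 0, i.e. γ^4 - 896γ^2 + 11664 = 0. So γ is a root of x^4 - 896x^2 + 11664. This polynomial is irreducible over Q: it has no rational root (each ±√170 ± √278 is irrational), and any factorization into two quadratics over Q would force √(47260) ∈ Q (pairing opposite roots) or √170, √278 ∈ Q (other pairings), all impossible. Hence [Q(γ):Q] = 4 = [Q(√170, √278):Q], so Q(γ) = Q(√170, √278).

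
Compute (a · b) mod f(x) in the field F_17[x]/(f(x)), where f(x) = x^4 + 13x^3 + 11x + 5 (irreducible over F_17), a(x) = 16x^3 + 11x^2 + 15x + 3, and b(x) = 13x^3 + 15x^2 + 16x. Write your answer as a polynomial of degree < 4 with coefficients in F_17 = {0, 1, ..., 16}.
a · b ≡ 13x^3 + 7x^2 + 3x + 7 (mod f(x))

Multiply in F_17[x]: a(x)·b(x) = (16x^3 + 11x^2 + 15x + 3)·(13x^3 + 15x^2 + 16x) = 4x^6 + 9x^5 + 4x^4 + 15x^3 + 13x^2 + 14x. This has degree ≥ 4, so divide by f(x) over F_17: 4x^6 + 9x^5 + 4x^4 + 15x^3 + 13x^2 + 14x = (4x^2 + 8x + 2)·(x^4 + 13x^3 + 11x + 5) + (13x^3 + 7x^2 + 3x + 7). Hence a·b ≡ 13x^3 + 7x^2 + 3x + 7 (mod f). (F_17[x]/(f) is a field with 17^4 = 83521 elements since f is irreducible of degree 4.)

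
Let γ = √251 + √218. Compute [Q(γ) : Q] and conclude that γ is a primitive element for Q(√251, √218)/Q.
[Q(γ) : Q] = 4 (equivalently, Q(γ) = Q(√251, √218))

Obviously Q(γ) ⊆ Q(√251, √218), and [Q(√251, √218):Q] = 4 (since 251, 218 are distinct squarefree integers > 1 with 54718 not a perfect square). To show equality we compute the minimal polynomial of γ. From γ = √251 + √218: γ^2 = 251 + 2√(54718) + 218 = 469 + 2√(54718), so γ^2 - 469 = 2√(54718); squaring, (γ^2 - 469)^2 = 4·54718, i.e. γ^4 - 938γ^2 + 219961 - 218872 = 0, i.e. γ^4 - 938γ^2 + 1089 = 0. So γ is a root of x^4 - 938x^2 + 1089. This polynomial is irreducible over Q: it has no rational root (each ±√251 ± √218 is irrational), and any factorization into two quadratics over Q would force √(54718) ∈ Q (pairing opposite roots) or √251, √218 ∈ Q (other pairings), all impossible. Hence [Q(γ):Q] = 4 = [Q(√251, √218):Q], so Q(γ) = Q(√251, √218).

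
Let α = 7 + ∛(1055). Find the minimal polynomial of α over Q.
m_α(x) = x^3 - 21x^2 + 147x - 1398

Set β = α - 7 = ∛(1055), so β^3 = 1055. Then (α - 7)^3 - 1055 = 0, i.e. α is a root of g(x) = (x - 7)^3 - 1055 = x^3 - 21x^2 + 147x - 1398. Since g(x) = h(x - 7) where h(x) = x^3 - 1055, and h is irreducible over Q (because 1055 is not a perfect cube, so h has no rational root, and a monic cubic with no rational root is irreducible), g is also irreducible (irreducibility is preserved under the substitution x → x - 7). Hence m_α(x) = x^3 - 21x^2 + 147x - 1398.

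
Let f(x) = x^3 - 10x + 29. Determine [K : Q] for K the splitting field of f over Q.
[K : Q] = 6

By the rational root test, any rational root of the monic integer polynomial f(x) = x^3 - 10x + 29 must be an integer dividing the constant term 29, i.e. one of ±{1, 29}. Evaluating: f(1) = 20, f(-1) = 38, f(29) = 24128, f(-29) = -24070; none is 0, so f has no rational root and is therefore irreducible over Q (a cubic with no linear factor over a field is irreducible). For an irreducible cubic, the Galois group is A_3 or S_3 according as the discriminant disc(f) = -4a^3 - 27b^2 = -4·(-10)^3 - 27·(29)^2 = -18707 is or is not a square in Q. Here disc(f) = -18707 is not a perfect square in Q, so the Galois group of f over Q is not contained in A_3 and must be all of S_3. The splitting field has degree |S_3| = 6 over Q, so [K : Q] = 6.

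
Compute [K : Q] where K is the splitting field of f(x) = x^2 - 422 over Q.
[K : Q] = 2

f(x) = x^2 - 422 factors as (x - √422)(x + √422). The splitting field is K = Q(√422). Since 422 is squarefree and > 1, it is not a perfect square, so x^2 - 422 is irreducible over Q and [Q(√422) : Q] = 2. Hence [K : Q] = 2.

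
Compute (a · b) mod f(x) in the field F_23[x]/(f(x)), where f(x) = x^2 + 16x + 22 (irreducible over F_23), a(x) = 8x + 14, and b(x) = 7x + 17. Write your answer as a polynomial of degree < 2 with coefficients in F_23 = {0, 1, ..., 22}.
a · b ≡ 5x + 18 (mod f(x))

Multiply in F_23[x]: a(x)·b(x) = (8x + 14)·(7x + 17) = 10x^2 + 4x + 8. This has degree ≥ 2, so divide by f(x) over F_23: 10x^2 + 4x + 8 = (10)·(x^2 + 16x + 22) + (5x + 18). Hence a·b ≡ 5x + 18 (mod f). (F_23[x]/(f) is a field with 23^2 = 529 elements since f is irreducible of degree 2.)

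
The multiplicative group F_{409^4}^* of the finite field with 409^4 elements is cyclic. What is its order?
|F_{409^4}^*| = 27982932960

F_{409^4} has 409^4 = 27982932961 elements; its multiplicative group consists of all nonzero elements, so |F_{409^4}^*| = 27982932961 - 1 = 27982932960. (It is cyclic since any finite subgroup of the multiplicative group of a field is cyclic.)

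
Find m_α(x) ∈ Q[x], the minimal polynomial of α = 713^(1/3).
m_α(x) = x^3 - 713

α satisfies α^3 = 713, so x^3 - 713 annihilates α. By the rational root test, a rational root p/q (in lowest terms) of x^3 - 713 would satisfy p^3 = 713 q^3, forcing q = 1 and p^3 = 713; but 713 is not a perfect cube, contradiction. A monic cubic over Q with no rational root is irreducible (any nontrivial factorization would include a linear factor). Hence x^3 - 713 is the minimal polynomial of α, and in particular [Q(α):Q] = 3.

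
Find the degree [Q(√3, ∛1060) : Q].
[Q(√3, ∛1060) : Q] = 6

Let L = Q(√3, ∛1060). Since Q(√3) ⊂ L and [Q(√3):Q] = 2, the tower law gives 2 | [L:Q]. Likewise Q(∛1060) ⊂ L with [Q(∛1060):Q] = 3 (because 1060 is not a perfect cube), so 3 | [L:Q]. As gcd(2,3) = 1, [L:Q] is divisible by 6. Conversely L is generated over Q by √3 and ∛1060, so [L:Q] ≤ 2·3 = 6. Therefore [Q(√3, ∛1060) : Q] = 6.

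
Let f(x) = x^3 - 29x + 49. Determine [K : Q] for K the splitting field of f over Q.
[K : Q] = 6

By the rational root test, any rational root of the monic integer polynomial f(x) = x^3 - 29x + 49 must be an integer dividing the constant term 49, i.e. one of ±{1, 7, 49}. Evaluating: f(1) = 21, f(-1) = 77, f(7) = 189, f(-7) = -91, f(49) = 116277, f(-49) = -116179; none is 0, so f has no rational root and is therefore irreducible over Q (a cubic with no linear factor over a field is irreducible). For an irreducible cubic, the Galois group is A_3 or S_3 according as the discriminant disc(f) = -4a^3 - 27b^2 = -4·(-29)^3 - 27·(49)^2 = 32729 is or is not a square in Q. Here disc(f) = 32729 is not a perfect square in Q, so the Galois group of f over Q is not contained in A_3 and must be all of S_3. The splitting field has degree |S_3| = 6 over Q, so [K : Q] = 6.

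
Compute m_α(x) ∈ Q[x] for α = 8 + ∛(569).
m_α(x) = x^3 - 24x^2 + 192x - 1081

Set β = α - 8 = ∛(569), so β^3 = 569. Then (α - 8)^3 - 569 = 0, i.e. α is a root of g(x) = (x - 8)^3 - 569 = x^3 - 24x^2 + 192x - 1081. Since g(x) = h(x - 8) where h(x) = x^3 - 569, and h is irreducible over Q (because 569 is not a perfect cube, so h has no rational root, and a monic cubic with no rational root is irreducible), g is also irreducible (irreducibility is preserved under the substitution x → x - 8). Hence m_α(x) = x^3 - 24x^2 + 192x - 1081.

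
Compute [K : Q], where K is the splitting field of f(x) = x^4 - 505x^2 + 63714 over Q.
[K : Q] = 4

Solving the quadratic in x^2: x^2 = (505 ± √(505^2 - 4·63714))/2 = (505 ± √169)/2 = (505 ± 13)/2, giving x^2 = 246 or x^2 = 259. So f(x) = (x^2 - 246)(x^2 - 259) and the roots of f are ±√246, ±√259. Hence the splitting field is K = Q(√246, √259). Since 246 and 259 are distinct squarefree integers > 1, their product 63714 is not a perfect square, so √259 ∉ Q(√246). By the tower law [K:Q] = [Q(√246,√259):Q(√246)] · [Q(√246):Q] = 2 · 2 = 4.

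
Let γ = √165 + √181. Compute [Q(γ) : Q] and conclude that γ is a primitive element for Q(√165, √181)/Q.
[Q(γ) : Q] = 4 (equivalently, Q(γ) = Q(√165, √181))

Obviously Q(γ) ⊆ Q(√165, √181), and [Q(√165, √181):Q] = 4 (since 165, 181 are distinct squarefree integers > 1 with 29865 not a perfect square). To show equality we compute the minimal polynomial of γ. From γ = √165 + √181: γ^2 = 165 + 2√(29865) + 181 = 346 + 2√(29865), so γ^2 - 346 = 2√(29865); squaring, (γ^2 - 346)^2 = 4·29865, i.e. γ^4 - 692γ^2 + 119716 - 119460 = 0, i.e. γ^4 - 692γ^2 + 256 = 0. So γ is a root of x^4 - 692x^2 + 256. This polynomial is irreducible over Q: it has no rational root (each ±√165 ± √181 is irrational), and any factorization into two quadratics over Q would force √(29865) ∈ Q (pairing opposite roots) or √165, √181 ∈ Q (other pairings), all impossible. Hence [Q(γ):Q] = 4 = [Q(√165, √181):Q], so Q(γ) = Q(√165, √181).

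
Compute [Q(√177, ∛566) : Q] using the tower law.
[Q(√177, ∛566) : Q] = 6

Let L = Q(√177, ∛566). Since Q(√177) ⊂ L and [Q(√177):Q] = 2, the tower law gives 2 | [L:Q]. Likewise Q(∛566) ⊂ L with [Q(∛566):Q] = 3 (because 566 is not a perfect cube), so 3 | [L:Q]. As gcd(2,3) = 1, [L:Q] is divisible by 6. Conversely L is generated over Q by √177 and ∛566, so [L:Q] ≤ 2·3 = 6. Therefore [Q(√177, ∛566) : Q] = 6.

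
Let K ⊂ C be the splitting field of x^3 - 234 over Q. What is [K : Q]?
[K : Q] = 6

The roots of x^3 - 234 are ∛234, ω∛234, ω^2∛234 where ω = e^(2πi/3) is a primitive cube root of unity, so K = Q(∛234, ω). Now [Q(∛234):Q] = 3 (since 234 is not a perfect cube, x^3 - 234 is irreducible) and [Q(ω):Q] = 2. Both 2 and 3 divide [K:Q], and [K:Q] ≤ 3·2 = 6, so [K:Q] = 6. (Equivalently: Q(∛234) ⊂ R but ω ∉ R, so [K : Q(∛234)] = 2.)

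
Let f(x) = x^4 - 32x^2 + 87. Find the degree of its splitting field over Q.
[K : Q] = 4

Solving the quadratic in x^2: x^2 = (32 ± √(32^2 - 4·87))/2 = (32 ± √676)/2 = (32 ± 26)/2, giving x^2 = 29 or x^2 = 3. So f(x) = (x^2 - 29)(x^2 - 3) and the roots of f are ±√29, ±√3. Hence the splitting field is K = Q(√29, √3). Since 29 and 3 are distinct squarefree integers > 1, their product 87 is not a perfect square, so √3 ∉ Q(√29). By the tower law [K:Q] = [Q(√29,√3):Q(√29)] · [Q(√29):Q] = 2 · 2 = 4.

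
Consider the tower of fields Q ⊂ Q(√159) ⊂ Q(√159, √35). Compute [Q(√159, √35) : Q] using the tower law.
[Q(√159, √35) : Q] = 4

[Q(√159):Q] = 2 (min poly x^2 - 159, irreducible since 159 is squarefree > 1). For the top step, suppose √35 ∈ Q(√159), say √35 = c + d√159 with c, d ∈ Q. Squaring: 35 = c^2 + 159d^2 + 2cd√159. Since √159 ∉ Q this forces 2cd = 0. If d = 0 then √35 = c ∈ Q, contradicting 35 squarefree > 1. If c = 0 then 35 = 159d^2, so 159·35 = (159d)^2 is a perfect square in Q — but 159·35 = 5565 is not a perfect square (since 159 and 35 are distinct squarefree integers). Contradiction. Hence √35 ∉ Q(√159), so x^2 - 35 stays irreducible over Q(√159) and [Q(√159, √35) : Q(√159)] = 2. By the tower law, [Q(√159, √35) : Q] = 2 · 2 = 4.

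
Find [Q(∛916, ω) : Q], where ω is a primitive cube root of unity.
[Q(∛916, ω) : Q] = 6

[Q(∛916):Q] = 3 (min poly x^3 - 916, irreducible since 916 is not a perfect cube). [Q(ω):Q] = 2 (min poly x^2 + x + 1). Since Q(∛916) ⊂ R and ω ∉ R, we have ω ∉ Q(∛916), so x^2 + x + 1 remains irreducible over Q(∛916) and [Q(∛916, ω) : Q(∛916)] = 2. By the tower law, [Q(∛916, ω) : Q] = 3 · 2 = 6. (In fact Q(∛916, ω) is the splitting field of x^3 - 916 over Q.)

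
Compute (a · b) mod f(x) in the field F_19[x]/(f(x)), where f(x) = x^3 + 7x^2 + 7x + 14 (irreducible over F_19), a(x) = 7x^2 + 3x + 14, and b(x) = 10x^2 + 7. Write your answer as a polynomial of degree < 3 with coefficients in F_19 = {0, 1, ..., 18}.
a · b ≡ 12x^2 + 2 (mod f(x))

Multiply in F_19[x]: a(x)·b(x) = (7x^2 + 3x + 14)·(10x^2 + 7) = 13x^4 + 11x^3 + 18x^2 + 2x + 3. This has degree ≥ 3, so divide by f(x) over F_19: 13x^4 + 11x^3 + 18x^2 + 2x + 3 = (13x + 15)·(x^3 + 7x^2 + 7x + 14) + (12x^2 + 2). Hence a·b ≡ 12x^2 + 2 (mod f). (F_19[x]/(f) is a field with 19^3 = 6859 elements since f is irreducible of degree 3.)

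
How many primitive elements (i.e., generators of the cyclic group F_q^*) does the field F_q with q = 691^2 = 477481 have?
There are φ(477480) = 121088 primitive elements

F_q^* is cyclic of order q - 1 = 477480. A cyclic group of order m has exactly φ(m) generators. Here m = 477480 = 2^3 · 3 · 5 · 23 · 173, so the number of primitive elements is φ(477480) = 121088.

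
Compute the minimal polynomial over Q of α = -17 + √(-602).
m_α(x) = x^2 + 34x + 891

From α + 17 = √(-602), squaring gives (α + 17)^2 = -602, i.e. α^2 + 34α + 289 = -602, so α^2 + 34α + 891 = 0. The discriminant of x^2 + 34x + 891 is (34)^2 - 4·(891) = 1156 - 3564 = -2408, and 4·(-602) is not a perfect square in Q since -602 is squarefree and ≠ 1. Hence x^2 + 34x + 891 is irreducible over Q and is the minimal polynomial of α.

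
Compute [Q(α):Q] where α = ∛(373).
[Q(α):Q] = 3

The minimal polynomial of α is x^3 - 373, irreducible over Q since 373 is not a perfect cube (so x^3 - 373 has no rational root). Hence [Q(α):Q] = deg(m_α) = 3.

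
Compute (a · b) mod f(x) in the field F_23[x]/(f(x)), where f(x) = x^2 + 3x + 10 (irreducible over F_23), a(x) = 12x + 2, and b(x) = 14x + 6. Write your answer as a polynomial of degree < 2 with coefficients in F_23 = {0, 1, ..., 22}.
a · b ≡ 10x + 11 (mod f(x))

Multiply in F_23[x]: a(x)·b(x) = (12x + 2)·(14x + 6) = 7x^2 + 8x + 12. This has degree ≥ 2, so divide by f(x) over F_23: 7x^2 + 8x + 12 = (7)·(x^2 + 3x + 10) + (10x + 11). Hence a·b ≡ 10x + 11 (mod f). (F_23[x]/(f) is a field with 23^2 = 529 elements since f is irreducible of degree 2.)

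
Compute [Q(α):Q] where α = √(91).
[Q(α):Q] = 2

[Q(α):Q] equals the degree of the minimal polynomial of α. Here α^2 = 91 and x^2 - 91 is irreducible (d = 91 is squarefree, ≠ 1, hence not a square), so deg(m_α) = 2. Thus [Q(α):Q] = 2.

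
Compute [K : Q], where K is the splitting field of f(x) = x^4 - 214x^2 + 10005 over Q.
[K : Q] = 4

Solving the quadratic in x^2: x^2 = (214 ± √(214^2 - 4·10005))/2 = (214 ± √5776)/2 = (214 ± 76)/2, giving x^2 = 69 or x^2 = 145. So f(x) = (x^2 - 69)(x^2 - 145) and the roots of f are ±√69, ±√145. Hence the splitting field is K = Q(√69, √145). Since 69 and 145 are distinct squarefree integers > 1, their product 10005 is not a perfect square, so √145 ∉ Q(√69). By the tower law [K:Q] = [Q(√69,√145):Q(√69)] · [Q(√69):Q] = 2 · 2 = 4.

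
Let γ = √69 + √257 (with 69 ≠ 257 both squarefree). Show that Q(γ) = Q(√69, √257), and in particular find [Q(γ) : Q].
[Q(γ) : Q] = 4 (equivalently, Q(γ) = Q(√69, √257))

Obviously Q(γ) ⊆ Q(√69, √257), and [Q(√69, √257):Q] = 4 (since 69, 257 are distinct squarefree integers > 1 with 17733 not a perfect square). To show equality we compute the minimal polynomial of γ. From γ = √69 + √257: γ^2 = 69 + 2√(17733) + 257 = 326 + 2√(17733), so γ^2 - 326 = 2√(17733); squaring, (γ^2 - 326)^2 = 4·17733, i.e. γ^4 - 652γ^2 + 106276 - 70932 = 0, i.e. γ^4 - 652γ^2 + 35344 = 0. So γ is a root of x^4 - 652x^2 + 35344. This polynomial is irreducible over Q: it has no rational root (each ±√69 ± √257 is irrational), and any factorization into two quadratics over Q would force √(17733) ∈ Q (pairing opposite roots) or √69, √257 ∈ Q (other pairings), all impossible. Hence [Q(γ):Q] = 4 = [Q(√69, √257):Q], so Q(γ) = Q(√69, √257).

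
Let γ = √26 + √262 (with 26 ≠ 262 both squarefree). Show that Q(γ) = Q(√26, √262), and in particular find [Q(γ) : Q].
[Q(γ) : Q] = 4 (equivalently, Q(γ) = Q(√26, √262))

Obviously Q(γ) ⊆ Q(√26, √262), and [Q(√26, √262):Q] = 4 (since 26, 262 are distinct squarefree integers > 1 with 6812 not a perfect square). To show equality we compute the minimal polynomial of γ. From γ = √26 + √262: γ^2 = 26 + 2√(6812) + 262 = 288 + 2√(6812), so γ^2 - 288 = 2√(6812); squaring, (γ^2 - 288)^2 = 4·6812, i.e. γ^4 - 576γ^2 + 82944 - 27248 = 0, i.e. γ^4 - 576γ^2 + 55696 = 0. So γ is a root of x^4 - 576x^2 + 55696. This polynomial is irreducible over Q: it has no rational root (each ±√26 ± √262 is irrational), and any factorization into two quadratics over Q would force √(6812) ∈ Q (pairing opposite roots) or √26, √262 ∈ Q (other pairings), all impossible. Hence [Q(γ):Q] = 4 = [Q(√26, √262):Q], so Q(γ) = Q(√26, √262).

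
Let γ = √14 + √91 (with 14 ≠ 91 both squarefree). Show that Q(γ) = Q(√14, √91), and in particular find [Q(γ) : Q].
[Q(γ) : Q] = 4 (equivalently, Q(γ) = Q(√14, √91))

Obviously Q(γ) ⊆ Q(√14, √91), and [Q(√14, √91):Q] = 4 (since 14, 91 are distinct squarefree integers > 1 with 1274 not a perfect square). To show equality we compute the minimal polynomial of γ. From γ = √14 + √91: γ^2 = 14 + 2√(1274) + 91 = 105 + 2√(1274), so γ^2 - 105 = 2√(1274); squaring, (γ^2 - 105)^2 = 4·1274, i.e. γ^4 - 210γ^2 + 11025 - 5096 = 0, i.e. γ^4 - 210γ^2 + 5929 = 0. So γ is a root of x^4 - 210x^2 + 5929. This polynomial is irreducible over Q: it has no rational root (each ±√14 ± √91 is irrational), and any factorization into two quadratics over Q would force √(1274) ∈ Q (pairing opposite roots) or √14, √91 ∈ Q (other pairings), all impossible. Hence [Q(γ):Q] = 4 = [Q(√14, √91):Q], so Q(γ) = Q(√14, √91).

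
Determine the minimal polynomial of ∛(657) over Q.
m_α(x) = x^3 - 657

α satisfies α^3 = 657, so x^3 - 657 annihilates α. By the rational root test, a rational root p/q (in lowest terms) of x^3 - 657 would satisfy p^3 = 657 q^3, forcing q = 1 and p^3 = 657; but 657 is not a perfect cube, contradiction. A monic cubic over Q with no rational root is irreducible (any nontrivial factorization would include a linear factor). Hence x^3 - 657 is the minimal polynomial of α, and in particular [Q(α):Q] = 3.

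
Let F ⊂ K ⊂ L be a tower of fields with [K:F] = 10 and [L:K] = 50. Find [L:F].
[L:F] = 500

The tower law says that for any tower of field extensions F ⊂ K ⊂ L with finite degrees, [L:F] = [L:K] · [K:F]. Here this gives [L:F] = 50 · 10 = 500.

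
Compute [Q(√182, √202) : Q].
[Q(√182, √202) : Q] = 4

[Q(√182):Q] = 2 (min poly x^2 - 182, irreducible since 182 is squarefree > 1). For the top step, suppose √202 ∈ Q(√182), say √202 = c + d√182 with c, d ∈ Q. Squaring: 202 = c^2 + 182d^2 + 2cd√182. Since √182 ∉ Q this forces 2cd = 0. If d = 0 then √202 = c ∈ Q, contradicting 202 squarefree > 1. If c = 0 then 202 = 182d^2, so 182·202 = (182d)^2 is a perfect square in Q — but 182·202 = 36764 is not a perfect square (since 182 and 202 are distinct squarefree integers). Contradiction. Hence √202 ∉ Q(√182), so x^2 - 202 stays irreducible over Q(√182) and [Q(√182, √202) : Q(√182)] = 2. By the tower law, [Q(√182, √202) : Q] = 2 · 2 = 4.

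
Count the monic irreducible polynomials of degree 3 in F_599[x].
There are 71640400 monic irreducible polynomials of degree 3 over F_599

Each element of F_{599^3} that lies in no proper subfield is a root of exactly one monic irreducible of degree 3 over F_599, and each such polynomial has 3 distinct roots in F_{599^3}. By Möbius inversion the count is N_599(3) = (1/3) Σ_{d|3} μ(3/d) · 599^d = (1/3)(μ(3)·599^1 + μ(1)·599^3) = 214921200/3 = 71640400.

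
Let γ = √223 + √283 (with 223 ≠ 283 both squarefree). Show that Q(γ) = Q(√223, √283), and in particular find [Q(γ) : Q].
[Q(γ) : Q] = 4 (equivalently, Q(γ) = Q(√223, √283))

Obviously Q(γ) ⊆ Q(√223, √283), and [Q(√223, √283):Q] = 4 (since 223, 283 are distinct squarefree integers > 1 with 63109 not a perfect square). To show equality we compute the minimal polynomial of γ. From γ = √223 + √283: γ^2 = 223 + 2√(63109) + 283 = 506 + 2√(63109), so γ^2 - 506 = 2√(63109); squaring, (γ^2 - 506)^2 = 4·63109, i.e. γ^4 - 1012γ^2 + 256036 - 252436 = 0, i.e. γ^4 - 1012γ^2 + 3600 = 0. So γ is a root of x^4 - 1012x^2 + 3600. This polynomial is irreducible over Q: it has no rational root (each ±√223 ± √283 is irrational), and any factorization into two quadratics over Q would force √(63109) ∈ Q (pairing opposite roots) or √223, √283 ∈ Q (other pairings), all impossible. Hence [Q(γ):Q] = 4 = [Q(√223, √283):Q], so Q(γ) = Q(√223, √283).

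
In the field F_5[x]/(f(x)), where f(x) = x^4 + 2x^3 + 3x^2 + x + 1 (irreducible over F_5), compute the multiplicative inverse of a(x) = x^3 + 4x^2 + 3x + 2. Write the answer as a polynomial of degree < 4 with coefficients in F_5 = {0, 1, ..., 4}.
a(x)^(-1) ≡ x^3 + 3x^2 + 4 (mod f(x))

Since f is irreducible over F_5, F_5[x]/(f) is a field and a(x) ≠ 0 has an inverse. Apply the extended Euclidean algorithm to f(x) and a(x) in F_5[x]: f(x) = (x + 3)·a(x) + (3x^2);  a(x) = (2x + 3)·(3x^2) + (3x + 2);  (3x^2) = (x + 1)·(3x + 2) + (3). The last nonzero remainder is the constant 3 = gcd(f, a) in F_5. Back-substituting through the division chain expresses 3 = s(x)·a(x) + t(x)·f(x) with s(x) ≡ 3x^3 + 4x^2 + 2 (mod f), so (3x^3 + 4x^2 + 2)·a(x) ≡ 3 (mod f). Multiplying by 3^(-1) ≡ 2 in F_5 gives a(x)^(-1) ≡ 2·(3x^3 + 4x^2 + 2) ≡ x^3 + 3x^2 + 4 (mod f). Check: (x^3 + 4x^2 + 3x + 2)·(x^3 + 3x^2 + 4) = x^6 + 2x^5 + 2x^2 + 2x + 3 ≡ 1 (mod x^4 + 2x^3 + 3x^2 + x + 1).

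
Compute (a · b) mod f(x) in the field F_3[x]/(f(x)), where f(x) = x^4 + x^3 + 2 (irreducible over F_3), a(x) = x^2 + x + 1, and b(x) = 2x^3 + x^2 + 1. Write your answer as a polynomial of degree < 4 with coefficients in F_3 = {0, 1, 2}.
a · b ≡ 2x^3 + 2x^2 + 2 (mod f(x))

Multiply in F_3[x]: a(x)·b(x) = (x^2 + x + 1)·(2x^3 + x^2 + 1) = 2x^5 + 2x^2 + x + 1. This has degree ≥ 4, so divide by f(x) over F_3: 2x^5 + 2x^2 + x + 1 = (2x + 1)·(x^4 + x^3 + 2) + (2x^3 + 2x^2 + 2). Hence a·b ≡ 2x^3 + 2x^2 + 2 (mod f). (F_3[x]/(f) is a field with 3^4 = 81 elements since f is irreducible of degree 4.)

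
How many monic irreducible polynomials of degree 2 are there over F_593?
There are 175528 monic irreducible polynomials of degree 2 over F_593

Each element of F_{593^2} that lies in no proper subfield is a root of exactly one monic irreducible of degree 2 over F_593, and each such polynomial has 2 distinct roots in F_{593^2}. By Möbius inversion the count is N_593(2) = (1/2) Σ_{d|2} μ(2/d) · 593^d = (1/2)(μ(2)·593^1 + μ(1)·593^2) = 351056/2 = 175528.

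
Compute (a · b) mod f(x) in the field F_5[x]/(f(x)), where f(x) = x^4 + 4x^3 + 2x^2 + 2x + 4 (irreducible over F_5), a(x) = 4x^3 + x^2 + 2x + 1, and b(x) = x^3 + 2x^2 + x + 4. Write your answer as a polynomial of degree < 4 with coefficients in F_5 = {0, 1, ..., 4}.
a · b ≡ x^3 + x + 2 (mod f(x))

Multiply in F_5[x]: a(x)·b(x) = (4x^3 + x^2 + 2x + 1)·(x^3 + 2x^2 + x + 4) = 4x^6 + 4x^5 + 3x^4 + 2x^3 + 3x^2 + 4x + 4. This has degree ≥ 4, so divide by f(x) over F_5: 4x^6 + 4x^5 + 3x^4 + 2x^3 + 3x^2 + 4x + 4 = (4x^2 + 3x + 3)·(x^4 + 4x^3 + 2x^2 + 2x + 4) + (x^3 + x + 2). Hence a·b ≡ x^3 + x + 2 (mod f). (F_5[x]/(f) is a field with 5^4 = 625 elements since f is irreducible of degree 4.)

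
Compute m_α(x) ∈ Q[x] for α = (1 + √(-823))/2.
m_α(x) = x^2 - x + 206

From 2α - 1 = √(-823), squaring gives (2α - 1)^2 = -823, i.e. 4α^2 - 4α + 1 = -823, so α^2 - α + (1 + 823)/4 = 0. Since -823 ≡ 1 (mod 4), (1 + 823)/4 = 206 ∈ Z. The polynomial x^2 - x + 206 has discriminant 1 - 4·(206) = -823, which is not a perfect square in Q (d = -823 is squarefree and ≠ 1), so x^2 - x + 206 is irreducible over Q. It is the minimal polynomial of α.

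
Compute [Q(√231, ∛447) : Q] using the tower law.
[Q(√231, ∛447) : Q] = 6

Let L = Q(√231, ∛447). Since Q(√231) ⊂ L and [Q(√231):Q] = 2, the tower law gives 2 | [L:Q]. Likewise Q(∛447) ⊂ L with [Q(∛447):Q] = 3 (because 447 is not a perfect cube), so 3 | [L:Q]. As gcd(2,3) = 1, [L:Q] is divisible by 6. Conversely L is generated over Q by √231 and ∛447, so [L:Q] ≤ 2·3 = 6. Therefore [Q(√231, ∛447) : Q] = 6.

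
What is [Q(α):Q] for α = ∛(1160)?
[Q(α):Q] = 3

The minimal polynomial of α is x^3 - 1160, irreducible over Q since 1160 is not a perfect cube (so x^3 - 1160 has no rational root). Hence [Q(α):Q] = deg(m_α) = 3.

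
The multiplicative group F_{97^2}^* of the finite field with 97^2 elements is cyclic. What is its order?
|F_{97^2}^*| = 9408

F_{97^2} has 97^2 = 9409 elements; its multiplicative group consists of all nonzero elements, so |F_{97^2}^*| = 9409 - 1 = 9408. (It is cyclic since any finite subgroup of the multiplicative group of a field is cyclic.)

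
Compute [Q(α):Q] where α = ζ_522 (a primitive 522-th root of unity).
[Q(α):Q] = 168

The minimal polynomial of ζ_522 over Q is the 522-th cyclotomic polynomial Φ_522(x), which is irreducible over Q and has degree φ(522) = 168. Hence [Q(α):Q] = φ(522) = 168.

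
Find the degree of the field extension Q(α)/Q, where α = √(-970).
[Q(α):Q] = 2

[Q(α):Q] equals the degree of the minimal polynomial of α. Here α^2 = -970 and x^2 + 970 is irreducible (d = -970 is squarefree, ≠ 1, hence not a square), so deg(m_α) = 2. Thus [Q(α):Q] = 2.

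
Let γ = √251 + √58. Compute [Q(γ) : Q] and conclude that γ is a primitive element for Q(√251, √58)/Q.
[Q(γ) : Q] = 4 (equivalently, Q(γ) = Q(√251, √58))

Obviously Q(γ) ⊆ Q(√251, √58), and [Q(√251, √58):Q] = 4 (since 251, 58 are distinct squarefree integers > 1 with 14558 not a perfect square). To show equality we compute the minimal polynomial of γ. From γ = √251 + √58: γ^2 = 251 + 2√(14558) + 58 = 309 + 2√(14558), so γ^2 - 309 = 2√(14558); squaring, (γ^2 - 309)^2 = 4·14558, i.e. γ^4 - 618γ^2 + 95481 - 58232 = 0, i.e. γ^4 - 618γ^2 + 37249 = 0. So γ is a root of x^4 - 618x^2 + 37249. This polynomial is irreducible over Q: it has no rational root (each ±√251 ± √58 is irrational), and any factorization into two quadratics over Q would force √(14558) ∈ Q (pairing opposite roots) or √251, √58 ∈ Q (other pairings), all impossible. Hence [Q(γ):Q] = 4 = [Q(√251, √58):Q], so Q(γ) = Q(√251, √58).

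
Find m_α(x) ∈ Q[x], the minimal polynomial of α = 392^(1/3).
m_α(x) = x^3 - 392

α satisfies α^3 = 392, so x^3 - 392 annihilates α. By the rational root test, a rational root p/q (in lowest terms) of x^3 - 392 would satisfy p^3 = 392 q^3, forcing q = 1 and p^3 = 392; but 392 is not a perfect cube, contradiction. A monic cubic over Q with no rational root is irreducible (any nontrivial factorization would include a linear factor). Hence x^3 - 392 is the minimal polynomial of α, and in particular [Q(α):Q] = 3.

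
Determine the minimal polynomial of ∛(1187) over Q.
m_α(x) = x^3 - 1187

α satisfies α^3 = 1187, so x^3 - 1187 annihilates α. By the rational root test, a rational root p/q (in lowest terms) of x^3 - 1187 would satisfy p^3 = 1187 q^3, forcing q = 1 and p^3 = 1187; but 1187 is not a perfect cube, contradiction. A monic cubic over Q with no rational root is irreducible (any nontrivial factorization would include a linear factor). Hence x^3 - 1187 is the minimal polynomial of α, and in particular [Q(α):Q] = 3.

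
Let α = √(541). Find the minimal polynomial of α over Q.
m_α(x) = x^2 - 541

α satisfies α^2 - 541 = 0, so x^2 - 541 annihilates α. Since d = 541 is squarefree and ≠ 1, it is not a perfect square in Q, so x^2 - 541 has no rational root and is therefore irreducible over Q (a degree-2 polynomial over a field is irreducible iff it has no root). Hence m_α(x) = x^2 - 541.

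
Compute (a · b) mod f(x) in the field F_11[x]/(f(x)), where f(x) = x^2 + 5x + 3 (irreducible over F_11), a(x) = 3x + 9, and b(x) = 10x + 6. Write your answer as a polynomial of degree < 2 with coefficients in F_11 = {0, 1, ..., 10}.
a · b ≡ 2x + 8 (mod f(x))

Multiply in F_11[x]: a(x)·b(x) = (3x + 9)·(10x + 6) = 8x^2 + 9x + 10. This has degree ≥ 2, so divide by f(x) over F_11: 8x^2 + 9x + 10 = (8)·(x^2 + 5x + 3) + (2x + 8). Hence a·b ≡ 2x + 8 (mod f). (F_11[x]/(f) is a field with 11^2 = 121 elements since f is irreducible of degree 2.)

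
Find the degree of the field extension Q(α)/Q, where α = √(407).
[Q(α):Q] = 2

[Q(α):Q] equals the degree of the minimal polynomial of α. Here α^2 = 407 and x^2 - 407 is irreducible (d = 407 is squarefree, ≠ 1, hence not a square), so deg(m_α) = 2. Thus [Q(α):Q] = 2.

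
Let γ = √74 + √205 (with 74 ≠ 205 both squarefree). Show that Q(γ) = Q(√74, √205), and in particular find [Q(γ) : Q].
[Q(γ) : Q] = 4 (equivalently, Q(γ) = Q(√74, √205))

Obviously Q(γ) ⊆ Q(√74, √205), and [Q(√74, √205):Q] = 4 (since 74, 205 are distinct squarefree integers > 1 with 15170 not a perfect square). To show equality we compute the minimal polynomial of γ. From γ = √74 + √205: γ^2 = 74 + 2√(15170) + 205 = 279 + 2√(15170), so γ^2 - 279 = 2√(15170); squaring, (γ^2 - 279)^2 = 4·15170, i.e. γ^4 - 558γ^2 + 77841 - 60680 = 0, i.e. γ^4 - 558γ^2 + 17161 = 0. So γ is a root of x^4 - 558x^2 + 17161. This polynomial is irreducible over Q: it has no rational root (each ±√74 ± √205 is irrational), and any factorization into two quadratics over Q would force √(15170) ∈ Q (pairing opposite roots) or √74, √205 ∈ Q (other pairings), all impossible. Hence [Q(γ):Q] = 4 = [Q(√74, √205):Q], so Q(γ) = Q(√74, √205).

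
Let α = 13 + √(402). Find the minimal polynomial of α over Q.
m_α(x) = x^2 - 26x - 233

From α - 13 = √(402), squaring gives (α - 13)^2 = 402, i.e. α^2 - 26α + 169 = 402, so α^2 - 26α - 233 = 0. The discriminant of x^2 - 26x - 233 is (-26)^2 - 4·(-233) = 676 + 932 = 1608, and 4·(402) is not a perfect square in Q since 402 is squarefree and ≠ 1. Hence x^2 - 26x - 233 is irreducible over Q and is the minimal polynomial of α.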